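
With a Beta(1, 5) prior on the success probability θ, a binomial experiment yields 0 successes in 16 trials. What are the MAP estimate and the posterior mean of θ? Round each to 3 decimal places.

MAP: 0.000. Posterior mean: 0.045.

Posterior: Beta(1+0, 5+16) = Beta(1, 21).
Since α = 1 ≤ 1 and β > 1, the Beta density is monotone decreasing on [0,1]; the mode is at 0.
Mean = 1/(1+21) = 0.045.
Mean > mode: the posterior has a right tail.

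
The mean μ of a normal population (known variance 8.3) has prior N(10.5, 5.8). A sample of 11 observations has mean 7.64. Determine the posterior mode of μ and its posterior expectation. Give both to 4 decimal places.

Posterior for μ is Normal. Precision-weighted mean: (1/5.8·10.5 + 11/8.3·7.64) / (1/5.8 + 11/8.3) = 7.9692.
A Normal posterior is symmetric, so mode = mean.

MAP = 7.9692; posterior mean = 7.9692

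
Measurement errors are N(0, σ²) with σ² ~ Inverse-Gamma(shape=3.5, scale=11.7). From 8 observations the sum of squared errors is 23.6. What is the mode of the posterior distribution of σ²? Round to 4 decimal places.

Posterior: Inverse-Gamma(shape = 3.5+8/2 = 7.5, scale = 11.7+23.6/2 = 23.5).
Mode = β/(α+1) = 23.5/8.5 = 2.7647.
Mean = β/(α−1) = 23.5/6.5 = 3.6154.
This is the posterior mode — the MAP estimate.

2.7647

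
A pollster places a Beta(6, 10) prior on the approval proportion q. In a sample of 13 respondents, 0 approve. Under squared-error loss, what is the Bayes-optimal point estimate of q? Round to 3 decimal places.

0.207

Posterior: Beta(6+0, 10+13) = Beta(6, 23).
Mode = (6−1)/(6+23−2) = 5/27 = 0.185.
Mean = 6/(6+23) = 6/29 = 0.207.
Squared-error loss ⇒ the optimal estimator is the posterior mean.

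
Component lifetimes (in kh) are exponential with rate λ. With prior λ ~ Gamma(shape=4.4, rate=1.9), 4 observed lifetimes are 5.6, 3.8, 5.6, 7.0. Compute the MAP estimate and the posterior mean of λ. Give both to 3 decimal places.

MAP estimate = 0.310, posterior mean = 0.351

Σ times = 22.0. Posterior: Gamma(shape = 4.4+4 = 8.4, rate = 1.9+22.0 = 23.9).
Mode = (α−1)/β = 7.4/23.9 = 0.310.
Mean = α/β = 8.4/23.9 = 0.351.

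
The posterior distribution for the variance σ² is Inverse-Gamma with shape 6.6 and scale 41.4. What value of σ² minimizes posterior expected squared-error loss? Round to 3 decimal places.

7.393

Mode = β/(α+1) = 41.4/7.6 = 5.447.
Mean = β/(α−1) = 41.4/5.6 = 7.393.
Squared-error loss ⇒ the optimal estimator is the posterior mean.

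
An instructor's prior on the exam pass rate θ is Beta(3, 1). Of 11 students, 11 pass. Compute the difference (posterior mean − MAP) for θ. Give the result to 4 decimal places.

Posterior: Beta(3+11, 1+0) = Beta(14, 1).
Since β = 1 ≤ 1 and α > 1, the Beta density is monotone increasing on [0,1]; the mode is at 1.
Mean = 14/(14+1) = 0.9333.
Difference = 0.9333 − 1.0000 = -0.0667.

-0.0667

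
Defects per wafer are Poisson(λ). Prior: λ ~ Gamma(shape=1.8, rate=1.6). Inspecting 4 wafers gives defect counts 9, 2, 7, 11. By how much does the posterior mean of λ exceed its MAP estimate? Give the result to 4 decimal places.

Σ counts = 29. Posterior: Gamma(shape = 1.8+29 = 30.8, rate = 1.6+4 = 5.6).
Mode = (α−1)/β = 29.8/5.6 = 5.3214.
Mean = α/β = 30.8/5.6 = 5.5000.
Difference = 5.5000 − 5.3214 = 0.1786.

0.1786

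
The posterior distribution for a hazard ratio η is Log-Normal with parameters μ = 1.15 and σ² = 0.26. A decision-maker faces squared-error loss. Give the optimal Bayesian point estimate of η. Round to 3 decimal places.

3.597

Mode = exp(μ − σ²) = exp(0.89) = 2.435.
Mean = exp(μ + σ²/2) = exp(1.280) = 3.597.
Squared-error loss ⇒ the optimal estimator is the posterior mean.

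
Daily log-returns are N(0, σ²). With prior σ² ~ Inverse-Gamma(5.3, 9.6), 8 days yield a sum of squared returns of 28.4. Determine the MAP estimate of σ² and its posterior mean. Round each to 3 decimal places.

Posterior: Inverse-Gamma(shape = 5.3+8/2 = 9.3, scale = 9.6+28.4/2 = 23.8).
Mode = β/(α+1) = 23.8/10.3 = 2.311.
Mean = β/(α−1) = 23.8/8.3 = 2.867.

MAP = 2.311; posterior mean = 2.867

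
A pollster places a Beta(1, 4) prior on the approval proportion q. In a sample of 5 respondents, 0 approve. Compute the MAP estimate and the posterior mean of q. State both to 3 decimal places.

MAP = 0.000; posterior mean = 0.100

Posterior: Beta(1+0, 4+5) = Beta(1, 9).
Since α = 1 ≤ 1 and β > 1, the Beta density is monotone decreasing on [0,1]; the mode is at 0.
Mean = 1/(1+9) = 0.100.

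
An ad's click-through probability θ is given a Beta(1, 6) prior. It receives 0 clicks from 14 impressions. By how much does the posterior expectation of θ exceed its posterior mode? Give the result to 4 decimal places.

0.0476

Posterior: Beta(1+0, 6+14) = Beta(1, 20).
Since α = 1 ≤ 1 and β > 1, the Beta density is monotone decreasing on [0,1]; the mode is at 0.
Mean = 1/(1+20) = 0.0476.
Difference = 0.0476 − 0.0000 = 0.0476.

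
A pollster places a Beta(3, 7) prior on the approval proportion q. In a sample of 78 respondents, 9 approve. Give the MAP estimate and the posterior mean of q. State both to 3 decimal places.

Posterior: Beta(3+9, 7+69) = Beta(12, 76).
Mode = (12−1)/(12+76−2) = 11/86 = 0.128.
Mean = 12/(12+76) = 12/88 = 0.136.

MAP: 0.128. Posterior mean: 0.136.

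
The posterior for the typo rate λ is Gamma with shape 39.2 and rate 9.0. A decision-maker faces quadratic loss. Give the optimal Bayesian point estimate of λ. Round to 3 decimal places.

4.356

Mode = (α−1)/β = 38.2/9.0 = 4.244.
Mean = α/β = 39.2/9.0 = 4.356.
Quadratic loss ⇒ the optimal estimator is the posterior mean.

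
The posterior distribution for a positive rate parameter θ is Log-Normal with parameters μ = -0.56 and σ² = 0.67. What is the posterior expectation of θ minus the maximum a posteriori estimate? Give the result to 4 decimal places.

Mode = exp(μ − σ²) = exp(-1.23) = 0.2923.
Mean = exp(μ + σ²/2) = exp(-0.225) = 0.7985.
Difference = 0.7985 − 0.2923 = 0.5062.

0.5062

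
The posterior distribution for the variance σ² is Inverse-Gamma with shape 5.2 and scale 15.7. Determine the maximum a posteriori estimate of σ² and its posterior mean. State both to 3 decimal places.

MAP: 2.532. Posterior mean: 3.738.

Mode = β/(α+1) = 15.7/6.2 = 2.532.
Mean = β/(α−1) = 15.7/4.2 = 3.738.
The mean is pulled above the mode by the posterior's right skew.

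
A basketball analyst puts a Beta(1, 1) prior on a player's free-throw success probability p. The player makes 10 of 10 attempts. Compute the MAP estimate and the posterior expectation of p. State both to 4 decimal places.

MAP = 1.0000; posterior mean = 0.9167

Posterior: Beta(1+10, 1+0) = Beta(11, 1).
Since β = 1 ≤ 1 and α > 1, the Beta density is monotone increasing on [0,1]; the mode is at 1.
Mean = 11/(11+1) = 0.9167.
Left-skewed posterior ⇒ mean < mode.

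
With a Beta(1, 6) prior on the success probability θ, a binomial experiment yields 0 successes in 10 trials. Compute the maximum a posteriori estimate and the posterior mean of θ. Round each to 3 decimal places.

MAP = 0.000; posterior mean = 0.059

Posterior: Beta(1+0, 6+10) = Beta(1, 16).
Since α = 1 ≤ 1 and β > 1, the Beta density is monotone decreasing on [0,1]; the mode is at 0.
Mean = 1/(1+16) = 0.059.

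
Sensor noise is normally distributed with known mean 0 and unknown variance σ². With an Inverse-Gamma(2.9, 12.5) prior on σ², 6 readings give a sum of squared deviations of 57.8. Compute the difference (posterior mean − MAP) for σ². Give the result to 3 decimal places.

2.449

Posterior: Inverse-Gamma(shape = 2.9+6/2 = 5.9, scale = 12.5+57.8/2 = 41.4).
Mode = β/(α+1) = 41.4/6.9 = 6.000.
Mean = β/(α−1) = 41.4/4.9 = 8.449.
Difference = 8.449 − 6.000 = 2.449.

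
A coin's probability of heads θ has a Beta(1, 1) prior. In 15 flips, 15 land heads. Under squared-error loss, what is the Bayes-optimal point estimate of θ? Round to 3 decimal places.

Posterior: Beta(1+15, 1+0) = Beta(16, 1).
Since β = 1 ≤ 1 and α > 1, the Beta density is monotone increasing on [0,1]; the mode is at 1.
Mean = 16/(16+1) = 0.941.
Squared-error loss ⇒ the optimal estimator is the posterior mean.

0.941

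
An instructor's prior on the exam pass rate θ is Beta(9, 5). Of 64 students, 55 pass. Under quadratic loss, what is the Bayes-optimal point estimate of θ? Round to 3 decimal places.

0.821

Posterior: Beta(9+55, 5+9) = Beta(64, 14).
Mode = (64−1)/(64+14−2) = 63/76 = 0.829.
Mean = 64/(64+14) = 64/78 = 0.821.
Quadratic loss ⇒ the optimal estimator is the posterior mean.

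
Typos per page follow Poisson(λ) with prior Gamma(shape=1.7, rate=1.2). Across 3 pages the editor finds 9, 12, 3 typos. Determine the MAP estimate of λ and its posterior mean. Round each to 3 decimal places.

λ_MAP = 5.881, E[λ|data] = 6.119

Σ counts = 24. Posterior: Gamma(shape = 1.7+24 = 25.7, rate = 1.2+3 = 4.2).
Mode = (α−1)/β = 24.7/4.2 = 5.881.
Mean = α/β = 25.7/4.2 = 6.119.
Mean > mode: the posterior has a right tail.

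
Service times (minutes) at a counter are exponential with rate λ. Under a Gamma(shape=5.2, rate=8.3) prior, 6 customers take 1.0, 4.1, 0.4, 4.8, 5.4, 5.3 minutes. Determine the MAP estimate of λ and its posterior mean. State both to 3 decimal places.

Σ times = 21.0. Posterior: Gamma(shape = 5.2+6 = 11.2, rate = 8.3+21.0 = 29.3).
Mode = (α−1)/β = 10.2/29.3 = 0.348.
Mean = α/β = 11.2/29.3 = 0.382.
The mean is pulled above the mode by the posterior's right skew.

MAP = 0.348; posterior mean = 0.382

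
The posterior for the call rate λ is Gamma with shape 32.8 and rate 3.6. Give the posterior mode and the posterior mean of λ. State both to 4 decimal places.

Mode = (α−1)/β = 31.8/3.6 = 8.8333.
Mean = α/β = 32.8/3.6 = 9.1111.

MAP = 8.8333; posterior mean = 9.1111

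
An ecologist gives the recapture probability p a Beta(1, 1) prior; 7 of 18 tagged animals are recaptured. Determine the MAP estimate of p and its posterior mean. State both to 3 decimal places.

MAP = 0.389, posterior mean = 0.400

Posterior: Beta(1+7, 1+11) = Beta(8, 12).
Mode = (8−1)/(8+12−2) = 7/18 = 0.389.
Mean = 8/(8+12) = 8/20 = 0.400.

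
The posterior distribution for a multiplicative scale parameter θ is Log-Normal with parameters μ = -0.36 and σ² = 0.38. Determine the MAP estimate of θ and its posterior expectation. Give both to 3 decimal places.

Mode = exp(μ − σ²) = exp(-0.74) = 0.477.
Mean = exp(μ + σ²/2) = exp(-0.170) = 0.844.

MAP estimate = 0.477, posterior expectation = 0.844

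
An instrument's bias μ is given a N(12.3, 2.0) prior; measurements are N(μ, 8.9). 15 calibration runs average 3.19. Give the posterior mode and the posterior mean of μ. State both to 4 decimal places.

posterior mode = 5.2743, posterior mean = 5.2743

Posterior for μ is Normal. Precision-weighted mean: (1/2.0·12.3 + 15/8.9·3.19) / (1/2.0 + 15/8.9) = 5.2743.
A Normal posterior is symmetric, so mode = mean.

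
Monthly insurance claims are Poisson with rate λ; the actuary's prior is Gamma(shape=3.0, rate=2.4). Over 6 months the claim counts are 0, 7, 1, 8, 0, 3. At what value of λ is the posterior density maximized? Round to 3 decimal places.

2.500

Σ counts = 19. Posterior: Gamma(shape = 3.0+19 = 22.0, rate = 2.4+6 = 8.4).
Mode = (α−1)/β = 21.0/8.4 = 2.500.
Mean = α/β = 22.0/8.4 = 2.619.
This is the posterior mode — the MAP estimate.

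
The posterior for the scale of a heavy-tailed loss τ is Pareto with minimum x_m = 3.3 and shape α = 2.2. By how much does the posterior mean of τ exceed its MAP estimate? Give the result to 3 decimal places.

2.750

The Pareto density is strictly decreasing on [x_m, ∞), so the mode is x_m = 3.300.
Mean = α·x_m/(α−1) = 2.2·3.3/1.2 = 6.050.
Difference = 6.050 − 3.300 = 2.750.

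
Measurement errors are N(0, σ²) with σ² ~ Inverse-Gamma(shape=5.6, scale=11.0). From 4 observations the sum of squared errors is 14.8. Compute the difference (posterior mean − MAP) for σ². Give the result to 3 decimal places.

0.648

Posterior: Inverse-Gamma(shape = 5.6+4/2 = 7.6, scale = 11.0+14.8/2 = 18.4).
Mode = β/(α+1) = 18.4/8.6 = 2.140.
Mean = β/(α−1) = 18.4/6.6 = 2.788.
Difference = 2.788 − 2.140 = 0.648.
The mean is pulled above the mode by the posterior's right skew.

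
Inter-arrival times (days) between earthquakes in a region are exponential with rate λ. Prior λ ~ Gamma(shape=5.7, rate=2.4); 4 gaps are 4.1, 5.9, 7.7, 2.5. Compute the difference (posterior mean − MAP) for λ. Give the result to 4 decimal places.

Σ times = 20.2. Posterior: Gamma(shape = 5.7+4 = 9.7, rate = 2.4+20.2 = 22.6).
Mode = (α−1)/β = 8.7/22.6 = 0.3850.
Mean = α/β = 9.7/22.6 = 0.4292.
Difference = 0.4292 − 0.3850 = 0.0442.

0.0442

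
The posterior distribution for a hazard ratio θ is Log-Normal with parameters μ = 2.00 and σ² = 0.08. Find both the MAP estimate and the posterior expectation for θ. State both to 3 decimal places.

Mode = exp(μ − σ²) = exp(1.92) = 6.821.
Mean = exp(μ + σ²/2) = exp(2.040) = 7.691.
Mean > mode: the posterior has a right tail.

MAP = 6.821; posterior mean = 7.691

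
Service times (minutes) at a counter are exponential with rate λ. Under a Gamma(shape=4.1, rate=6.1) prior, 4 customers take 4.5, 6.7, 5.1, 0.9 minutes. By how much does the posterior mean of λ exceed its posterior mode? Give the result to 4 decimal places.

0.0429

Σ times = 17.2. Posterior: Gamma(shape = 4.1+4 = 8.1, rate = 6.1+17.2 = 23.3).
Mode = (α−1)/β = 7.1/23.3 = 0.3047.
Mean = α/β = 8.1/23.3 = 0.3476.
Difference = 0.3476 − 0.3047 = 0.0429.
The mean is pulled above the mode by the posterior's right skew.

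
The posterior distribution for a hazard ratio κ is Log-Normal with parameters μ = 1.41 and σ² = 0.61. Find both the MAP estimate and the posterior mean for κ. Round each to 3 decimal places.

Mode = exp(μ − σ²) = exp(0.80) = 2.226.
Mean = exp(μ + σ²/2) = exp(1.715) = 5.557.

MAP estimate = 2.226, posterior mean = 5.557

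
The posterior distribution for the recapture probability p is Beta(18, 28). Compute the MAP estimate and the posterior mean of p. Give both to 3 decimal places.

Mode = (18−1)/(18+28−2) = 17/44 = 0.386.
Mean = 18/(18+28) = 18/46 = 0.391.

MAP = 0.386; posterior mean = 0.391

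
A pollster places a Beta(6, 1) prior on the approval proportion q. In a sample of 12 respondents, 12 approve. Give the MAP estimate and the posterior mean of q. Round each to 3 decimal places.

MAP = 1.000; posterior mean = 0.947

Posterior: Beta(6+12, 1+0) = Beta(18, 1).
Since β = 1 ≤ 1 and α > 1, the Beta density is monotone increasing on [0,1]; the mode is at 1.
Mean = 18/(18+1) = 0.947.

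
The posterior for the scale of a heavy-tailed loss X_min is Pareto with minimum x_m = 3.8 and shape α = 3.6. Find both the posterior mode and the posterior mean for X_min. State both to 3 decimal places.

The Pareto density is strictly decreasing on [x_m, ∞), so the mode is x_m = 3.800.
Mean = α·x_m/(α−1) = 3.6·3.8/2.6 = 5.262.

posterior mode = 3.800, posterior mean = 5.262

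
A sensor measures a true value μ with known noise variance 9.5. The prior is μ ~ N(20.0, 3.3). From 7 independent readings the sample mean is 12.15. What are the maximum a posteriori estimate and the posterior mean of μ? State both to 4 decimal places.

Posterior for μ is Normal. Precision-weighted mean: (1/3.3·20.0 + 7/9.5·12.15) / (1/3.3 + 7/9.5) = 14.4376.
A Normal posterior is symmetric, so mode = mean.

μ_MAP = 14.4376, E[μ|data] = 14.4376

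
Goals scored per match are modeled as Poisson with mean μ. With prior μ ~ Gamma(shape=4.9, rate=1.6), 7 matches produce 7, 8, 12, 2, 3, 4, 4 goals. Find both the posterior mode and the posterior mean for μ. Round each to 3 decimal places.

Σ counts = 40. Posterior: Gamma(shape = 4.9+40 = 44.9, rate = 1.6+7 = 8.6).
Mode = (α−1)/β = 43.9/8.6 = 5.105.
Mean = α/β = 44.9/8.6 = 5.221.
Right-skewed posterior ⇒ mode < mean.

MAP = 5.105, posterior mean = 5.221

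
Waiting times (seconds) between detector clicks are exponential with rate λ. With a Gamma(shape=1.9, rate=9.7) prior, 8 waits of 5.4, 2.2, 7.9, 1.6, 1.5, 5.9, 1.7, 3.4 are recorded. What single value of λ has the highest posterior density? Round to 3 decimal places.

0.226

Σ times = 29.6. Posterior: Gamma(shape = 1.9+8 = 9.9, rate = 9.7+29.6 = 39.3).
Mode = (α−1)/β = 8.9/39.3 = 0.226.
Mean = α/β = 9.9/39.3 = 0.252.
This is the posterior mode — the MAP estimate.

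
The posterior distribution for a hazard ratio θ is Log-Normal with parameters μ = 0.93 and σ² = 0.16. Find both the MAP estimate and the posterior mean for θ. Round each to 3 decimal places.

MAP = 2.160; posterior mean = 2.746

Mode = exp(μ − σ²) = exp(0.77) = 2.160.
Mean = exp(μ + σ²/2) = exp(1.010) = 2.746.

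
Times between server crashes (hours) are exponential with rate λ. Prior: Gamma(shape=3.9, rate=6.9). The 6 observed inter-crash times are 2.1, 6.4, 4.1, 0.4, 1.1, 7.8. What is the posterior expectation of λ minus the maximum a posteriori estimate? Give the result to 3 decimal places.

0.035

Σ times = 21.9. Posterior: Gamma(shape = 3.9+6 = 9.9, rate = 6.9+21.9 = 28.8).
Mode = (α−1)/β = 8.9/28.8 = 0.309.
Mean = α/β = 9.9/28.8 = 0.344.
Difference = 0.344 − 0.309 = 0.035.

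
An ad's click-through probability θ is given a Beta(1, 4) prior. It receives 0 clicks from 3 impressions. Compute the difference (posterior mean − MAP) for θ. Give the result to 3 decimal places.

Posterior: Beta(1+0, 4+3) = Beta(1, 7).
Since α = 1 ≤ 1 and β > 1, the Beta density is monotone decreasing on [0,1]; the mode is at 0.
Mean = 1/(1+7) = 0.125.
Difference = 0.125 − 0.000 = 0.125.
The mean is pulled above the mode by the posterior's right skew.

0.125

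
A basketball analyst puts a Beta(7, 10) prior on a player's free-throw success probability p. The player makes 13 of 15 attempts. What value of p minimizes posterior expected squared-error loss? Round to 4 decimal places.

0.6250

Posterior: Beta(7+13, 10+2) = Beta(20, 12).
Mode = (20−1)/(20+12−2) = 19/30 = 0.6333.
Mean = 20/(20+12) = 20/32 = 0.6250.
Squared-error loss ⇒ the optimal estimator is the posterior mean.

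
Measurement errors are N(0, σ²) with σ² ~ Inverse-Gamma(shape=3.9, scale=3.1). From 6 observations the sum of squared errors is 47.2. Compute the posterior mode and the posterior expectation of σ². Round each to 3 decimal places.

MAP: 3.380. Posterior mean: 4.525.

Posterior: Inverse-Gamma(shape = 3.9+6/2 = 6.9, scale = 3.1+47.2/2 = 26.7).
Mode = β/(α+1) = 26.7/7.9 = 3.380.
Mean = β/(α−1) = 26.7/5.9 = 4.525.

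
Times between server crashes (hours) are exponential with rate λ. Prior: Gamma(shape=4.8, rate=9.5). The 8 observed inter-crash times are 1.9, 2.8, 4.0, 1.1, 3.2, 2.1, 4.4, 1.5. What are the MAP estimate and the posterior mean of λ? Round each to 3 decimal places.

MAP = 0.387; posterior mean = 0.420

Σ times = 21.0. Posterior: Gamma(shape = 4.8+8 = 12.8, rate = 9.5+21.0 = 30.5).
Mode = (α−1)/β = 11.8/30.5 = 0.387.
Mean = α/β = 12.8/30.5 = 0.420.
Right-skewed posterior ⇒ mode < mean.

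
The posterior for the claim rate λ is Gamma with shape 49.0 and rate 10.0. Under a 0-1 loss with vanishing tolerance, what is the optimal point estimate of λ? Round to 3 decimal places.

4.800

Mode = (α−1)/β = 48.0/10.0 = 4.800.
Mean = α/β = 49.0/10.0 = 4.900.
This is the posterior mode — the MAP estimate.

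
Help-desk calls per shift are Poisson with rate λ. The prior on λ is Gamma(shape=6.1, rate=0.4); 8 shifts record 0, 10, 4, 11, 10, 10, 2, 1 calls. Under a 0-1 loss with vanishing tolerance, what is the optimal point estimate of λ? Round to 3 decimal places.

Σ counts = 48. Posterior: Gamma(shape = 6.1+48 = 54.1, rate = 0.4+8 = 8.4).
Mode = (α−1)/β = 53.1/8.4 = 6.321.
Mean = α/β = 54.1/8.4 = 6.440.
This is the posterior mode — the MAP estimate.

6.321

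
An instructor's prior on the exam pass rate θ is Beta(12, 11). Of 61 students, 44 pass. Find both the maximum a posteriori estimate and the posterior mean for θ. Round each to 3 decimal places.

θ_MAP = 0.671, E[θ|data] = 0.667

Posterior: Beta(12+44, 11+17) = Beta(56, 28).
Mode = (56−1)/(56+28−2) = 55/82 = 0.671.
Mean = 56/(56+28) = 56/84 = 0.667.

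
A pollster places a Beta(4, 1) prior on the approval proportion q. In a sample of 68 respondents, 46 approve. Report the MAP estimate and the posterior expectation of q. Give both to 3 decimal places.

q_MAP = 0.690, E[q|data] = 0.685

Posterior: Beta(4+46, 1+22) = Beta(50, 23).
Mode = (50−1)/(50+23−2) = 49/71 = 0.690.
Mean = 50/(50+23) = 50/73 = 0.685.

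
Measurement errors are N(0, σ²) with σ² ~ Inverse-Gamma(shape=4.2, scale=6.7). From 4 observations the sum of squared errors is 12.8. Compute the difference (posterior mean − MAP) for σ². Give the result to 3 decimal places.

0.700

Posterior: Inverse-Gamma(shape = 4.2+4/2 = 6.2, scale = 6.7+12.8/2 = 13.1).
Mode = β/(α+1) = 13.1/7.2 = 1.819.
Mean = β/(α−1) = 13.1/5.2 = 2.519.
Difference = 2.519 − 1.819 = 0.700.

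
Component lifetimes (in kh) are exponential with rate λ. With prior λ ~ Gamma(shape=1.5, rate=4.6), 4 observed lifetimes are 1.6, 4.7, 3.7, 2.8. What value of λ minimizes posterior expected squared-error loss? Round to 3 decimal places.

Σ times = 12.8. Posterior: Gamma(shape = 1.5+4 = 5.5, rate = 4.6+12.8 = 17.4).
Mode = (α−1)/β = 4.5/17.4 = 0.259.
Mean = α/β = 5.5/17.4 = 0.316.
Squared-error loss ⇒ the optimal estimator is the posterior mean.

0.316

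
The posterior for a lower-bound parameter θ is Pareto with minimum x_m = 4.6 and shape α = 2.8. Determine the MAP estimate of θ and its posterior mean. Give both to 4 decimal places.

MAP estimate = 4.6000, posterior mean = 7.1556

The Pareto density is strictly decreasing on [x_m, ∞), so the mode is x_m = 4.6000.
Mean = α·x_m/(α−1) = 2.8·4.6/1.8 = 7.1556.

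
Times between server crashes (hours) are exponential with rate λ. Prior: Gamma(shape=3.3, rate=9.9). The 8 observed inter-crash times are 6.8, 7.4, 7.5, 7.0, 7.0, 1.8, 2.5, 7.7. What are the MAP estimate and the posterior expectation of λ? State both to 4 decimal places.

Σ times = 47.7. Posterior: Gamma(shape = 3.3+8 = 11.3, rate = 9.9+47.7 = 57.6).
Mode = (α−1)/β = 10.3/57.6 = 0.1788.
Mean = α/β = 11.3/57.6 = 0.1962.

λ_MAP = 0.1788, E[λ|data] = 0.1962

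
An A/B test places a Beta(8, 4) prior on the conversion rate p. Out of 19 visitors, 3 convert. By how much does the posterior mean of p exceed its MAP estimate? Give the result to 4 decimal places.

0.0100

Posterior: Beta(8+3, 4+16) = Beta(11, 20).
Mode = (11−1)/(11+20−2) = 10/29 = 0.3448.
Mean = 11/(11+20) = 11/31 = 0.3548.
Difference = 0.3548 − 0.3448 = 0.0100.
Right-skewed posterior ⇒ mode < mean.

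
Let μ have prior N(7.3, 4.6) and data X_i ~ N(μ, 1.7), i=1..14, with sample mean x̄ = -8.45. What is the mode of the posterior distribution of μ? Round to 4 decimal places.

-8.0449

Posterior for μ is Normal. Precision-weighted mean: (1/4.6·7.3 + 14/1.7·-8.45) / (1/4.6 + 14/1.7) = -8.0449.
A Normal posterior is symmetric, so mode = mean.
This is the posterior mode — the MAP estimate.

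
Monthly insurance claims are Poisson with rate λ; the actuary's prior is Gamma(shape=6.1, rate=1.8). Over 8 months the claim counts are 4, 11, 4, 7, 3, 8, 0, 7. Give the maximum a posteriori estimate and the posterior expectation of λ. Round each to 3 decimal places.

Σ counts = 44. Posterior: Gamma(shape = 6.1+44 = 50.1, rate = 1.8+8 = 9.8).
Mode = (α−1)/β = 49.1/9.8 = 5.010.
Mean = α/β = 50.1/9.8 = 5.112.

λ_MAP = 5.010, E[λ|data] = 5.112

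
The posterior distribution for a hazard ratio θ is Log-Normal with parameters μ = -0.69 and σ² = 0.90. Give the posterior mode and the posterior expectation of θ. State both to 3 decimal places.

Mode = exp(μ − σ²) = exp(-1.59) = 0.204.
Mean = exp(μ + σ²/2) = exp(-0.240) = 0.787.
Right-skewed posterior ⇒ mode < mean.

MAP: 0.204. Posterior mean: 0.787.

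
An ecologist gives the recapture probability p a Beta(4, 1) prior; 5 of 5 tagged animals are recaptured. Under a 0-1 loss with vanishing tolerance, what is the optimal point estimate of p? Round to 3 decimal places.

Posterior: Beta(4+5, 1+0) = Beta(9, 1).
Since β = 1 ≤ 1 and α > 1, the Beta density is monotone increasing on [0,1]; the mode is at 1.
Mean = 9/(9+1) = 0.900.
This is the posterior mode — the MAP estimate.

1.000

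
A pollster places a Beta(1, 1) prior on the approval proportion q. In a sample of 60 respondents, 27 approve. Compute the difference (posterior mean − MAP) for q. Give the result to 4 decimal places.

Posterior: Beta(1+27, 1+33) = Beta(28, 34).
Mode = (28−1)/(28+34−2) = 27/60 = 0.4500.
With a flat prior the MAP equals the MLE, 27/60.
Mean = 28/(28+34) = 28/62 = 0.4516.
Difference = 0.4516 − 0.4500 = 0.0016.
The posterior is right-skewed, so the mean exceeds the mode.

0.0016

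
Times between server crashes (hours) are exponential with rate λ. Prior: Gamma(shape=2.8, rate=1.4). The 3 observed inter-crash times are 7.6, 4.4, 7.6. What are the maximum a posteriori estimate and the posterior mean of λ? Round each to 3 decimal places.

MAP = 0.229; posterior mean = 0.276

Σ times = 19.6. Posterior: Gamma(shape = 2.8+3 = 5.8, rate = 1.4+19.6 = 21.0).
Mode = (α−1)/β = 4.8/21.0 = 0.229.
Mean = α/β = 5.8/21.0 = 0.276.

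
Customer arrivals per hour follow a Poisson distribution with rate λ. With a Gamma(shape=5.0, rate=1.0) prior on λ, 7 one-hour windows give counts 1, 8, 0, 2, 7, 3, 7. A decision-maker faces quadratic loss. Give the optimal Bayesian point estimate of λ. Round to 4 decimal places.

Σ counts = 28. Posterior: Gamma(shape = 5.0+28 = 33.0, rate = 1.0+7 = 8.0).
Mode = (α−1)/β = 32.0/8.0 = 4.0000.
Mean = α/β = 33.0/8.0 = 4.1250.
Quadratic loss ⇒ the optimal estimator is the posterior mean.

4.1250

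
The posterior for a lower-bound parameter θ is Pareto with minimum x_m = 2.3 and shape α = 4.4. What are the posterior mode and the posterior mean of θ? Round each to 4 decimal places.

MAP: 2.3000. Posterior mean: 2.9765.

The Pareto density is strictly decreasing on [x_m, ∞), so the mode is x_m = 2.3000.
Mean = α·x_m/(α−1) = 4.4·2.3/3.4 = 2.9765.
Right-skewed posterior ⇒ mode < mean.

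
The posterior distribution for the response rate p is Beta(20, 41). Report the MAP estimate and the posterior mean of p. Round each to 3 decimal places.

Mode = (20−1)/(20+41−2) = 19/59 = 0.322.
Mean = 20/(20+41) = 20/61 = 0.328.

p_MAP = 0.322, E[p|data] = 0.328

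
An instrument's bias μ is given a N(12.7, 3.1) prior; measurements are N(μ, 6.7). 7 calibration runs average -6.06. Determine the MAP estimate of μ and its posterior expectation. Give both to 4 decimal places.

Posterior for μ is Normal. Precision-weighted mean: (1/3.1·12.7 + 7/6.7·-6.06) / (1/3.1 + 7/6.7) = -1.6342.
A Normal posterior is symmetric, so mode = mean.

μ_MAP = -1.6342, E[μ|data] = -1.6342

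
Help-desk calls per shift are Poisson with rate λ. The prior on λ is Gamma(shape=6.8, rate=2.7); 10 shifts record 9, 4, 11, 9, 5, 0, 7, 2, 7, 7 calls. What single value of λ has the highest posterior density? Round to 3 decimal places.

5.260

Σ counts = 61. Posterior: Gamma(shape = 6.8+61 = 67.8, rate = 2.7+10 = 12.7).
Mode = (α−1)/β = 66.8/12.7 = 5.260.
Mean = α/β = 67.8/12.7 = 5.339.
This is the posterior mode — the MAP estimate.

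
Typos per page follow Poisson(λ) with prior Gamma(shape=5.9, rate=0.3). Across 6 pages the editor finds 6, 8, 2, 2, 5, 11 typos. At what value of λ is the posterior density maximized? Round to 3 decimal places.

Σ counts = 34. Posterior: Gamma(shape = 5.9+34 = 39.9, rate = 0.3+6 = 6.3).
Mode = (α−1)/β = 38.9/6.3 = 6.175.
Mean = α/β = 39.9/6.3 = 6.333.
This is the posterior mode — the MAP estimate.

6.175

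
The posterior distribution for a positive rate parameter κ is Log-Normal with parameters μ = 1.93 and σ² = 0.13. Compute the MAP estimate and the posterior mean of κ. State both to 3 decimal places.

Mode = exp(μ − σ²) = exp(1.80) = 6.050.
Mean = exp(μ + σ²/2) = exp(1.995) = 7.352.
The posterior is right-skewed, so the mean exceeds the mode.

MAP = 6.050, posterior mean = 7.352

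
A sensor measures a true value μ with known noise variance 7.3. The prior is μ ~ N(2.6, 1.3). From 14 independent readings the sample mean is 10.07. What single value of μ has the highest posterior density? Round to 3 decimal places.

Posterior for μ is Normal. Precision-weighted mean: (1/1.3·2.6 + 14/7.3·10.07) / (1/1.3 + 14/7.3) = 7.932.
A Normal posterior is symmetric, so mode = mean.
This is the posterior mode — the MAP estimate.

7.932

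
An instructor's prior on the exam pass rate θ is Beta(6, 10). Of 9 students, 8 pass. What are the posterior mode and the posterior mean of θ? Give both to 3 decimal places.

Posterior: Beta(6+8, 10+1) = Beta(14, 11).
Mode = (14−1)/(14+11−2) = 13/23 = 0.565.
Mean = 14/(14+11) = 14/25 = 0.560.
The mean is pulled below the mode by the posterior's left skew.

MAP = 0.565; posterior mean = 0.560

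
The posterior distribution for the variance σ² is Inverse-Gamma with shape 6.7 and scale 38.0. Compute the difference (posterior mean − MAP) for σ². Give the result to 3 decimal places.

Mode = β/(α+1) = 38.0/7.7 = 4.935.
Mean = β/(α−1) = 38.0/5.7 = 6.667.
Difference = 6.667 − 4.935 = 1.732.

1.732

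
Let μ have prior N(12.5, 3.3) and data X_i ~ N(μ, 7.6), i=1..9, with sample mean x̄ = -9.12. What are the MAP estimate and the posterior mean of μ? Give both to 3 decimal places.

Posterior for μ is Normal. Precision-weighted mean: (1/3.3·12.5 + 9/7.6·-9.12) / (1/3.3 + 9/7.6) = -4.715.
A Normal posterior is symmetric, so mode = mean.

MAP: -4.715. Posterior mean: -4.715.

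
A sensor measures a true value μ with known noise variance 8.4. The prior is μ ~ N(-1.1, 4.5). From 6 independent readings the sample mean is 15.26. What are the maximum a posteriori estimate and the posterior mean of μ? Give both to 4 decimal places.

Posterior for μ is Normal. Precision-weighted mean: (1/4.5·-1.1 + 6/8.4·15.26) / (1/4.5 + 6/8.4) = 11.3780.
A Normal posterior is symmetric, so mode = mean.

MAP = 11.3780; posterior mean = 11.3780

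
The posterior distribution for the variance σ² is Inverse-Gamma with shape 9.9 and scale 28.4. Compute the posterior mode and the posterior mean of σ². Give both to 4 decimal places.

MAP = 2.6055; posterior mean = 3.1910

Mode = β/(α+1) = 28.4/10.9 = 2.6055.
Mean = β/(α−1) = 28.4/8.9 = 3.1910.
Mean > mode: the posterior has a right tail.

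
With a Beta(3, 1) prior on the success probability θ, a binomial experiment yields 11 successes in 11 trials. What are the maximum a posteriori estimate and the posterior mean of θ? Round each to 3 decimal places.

MAP = 1.000, posterior mean = 0.933

Posterior: Beta(3+11, 1+0) = Beta(14, 1).
Since β = 1 ≤ 1 and α > 1, the Beta density is monotone increasing on [0,1]; the mode is at 1.
Mean = 14/(14+1) = 0.933.
The posterior is left-skewed, so the mode exceeds the mean.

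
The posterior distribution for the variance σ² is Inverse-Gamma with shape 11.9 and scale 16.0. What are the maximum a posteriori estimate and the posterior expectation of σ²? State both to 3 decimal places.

MAP: 1.240. Posterior mean: 1.468.

Mode = β/(α+1) = 16.0/12.9 = 1.240.
Mean = β/(α−1) = 16.0/10.9 = 1.468.
Mean > mode: the posterior has a right tail.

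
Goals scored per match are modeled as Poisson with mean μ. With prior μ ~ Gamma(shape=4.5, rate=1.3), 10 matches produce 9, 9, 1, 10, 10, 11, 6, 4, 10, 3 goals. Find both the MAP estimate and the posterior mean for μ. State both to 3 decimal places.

Σ counts = 73. Posterior: Gamma(shape = 4.5+73 = 77.5, rate = 1.3+10 = 11.3).
Mode = (α−1)/β = 76.5/11.3 = 6.770.
Mean = α/β = 77.5/11.3 = 6.858.
The posterior is right-skewed, so the mean exceeds the mode.

MAP = 6.770, posterior mean = 6.858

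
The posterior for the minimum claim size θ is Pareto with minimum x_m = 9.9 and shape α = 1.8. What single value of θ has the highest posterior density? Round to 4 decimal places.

9.9000

The Pareto density is strictly decreasing on [x_m, ∞), so the mode is x_m = 9.9000.
Mean = α·x_m/(α−1) = 1.8·9.9/0.8 = 22.2750.
This is the posterior mode — the MAP estimate.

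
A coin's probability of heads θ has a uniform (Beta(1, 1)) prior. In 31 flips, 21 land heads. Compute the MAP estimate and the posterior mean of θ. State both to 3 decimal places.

MAP estimate = 0.677, posterior mean = 0.667

Posterior: Beta(1+21, 1+10) = Beta(22, 11).
Mode = (22−1)/(22+11−2) = 21/31 = 0.677.
With a flat prior the MAP equals the MLE, 21/31.
Mean = 22/(22+11) = 22/33 = 0.667.
The mean is pulled below the mode by the posterior's left skew.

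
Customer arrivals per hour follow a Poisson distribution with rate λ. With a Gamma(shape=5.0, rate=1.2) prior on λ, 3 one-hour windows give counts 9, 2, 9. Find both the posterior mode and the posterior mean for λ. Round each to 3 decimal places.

λ_MAP = 5.714, E[λ|data] = 5.952

Σ counts = 20. Posterior: Gamma(shape = 5.0+20 = 25.0, rate = 1.2+3 = 4.2).
Mode = (α−1)/β = 24.0/4.2 = 5.714.
Mean = α/β = 25.0/4.2 = 5.952.
Right-skewed posterior ⇒ mode < mean.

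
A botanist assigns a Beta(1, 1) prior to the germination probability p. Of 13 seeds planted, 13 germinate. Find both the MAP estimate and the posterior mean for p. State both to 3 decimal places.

MAP = 1.000, posterior mean = 0.933

Posterior: Beta(1+13, 1+0) = Beta(14, 1).
Since β = 1 ≤ 1 and α > 1, the Beta density is monotone increasing on [0,1]; the mode is at 1.
Mean = 14/(14+1) = 0.933.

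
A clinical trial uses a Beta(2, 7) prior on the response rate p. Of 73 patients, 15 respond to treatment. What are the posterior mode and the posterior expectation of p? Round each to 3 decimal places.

p_MAP = 0.200, E[p|data] = 0.207

Posterior: Beta(2+15, 7+58) = Beta(17, 65).
Mode = (17−1)/(17+65−2) = 16/80 = 0.200.
Mean = 17/(17+65) = 17/82 = 0.207.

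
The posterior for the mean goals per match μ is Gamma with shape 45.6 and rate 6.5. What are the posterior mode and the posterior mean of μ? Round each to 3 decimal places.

Mode = (α−1)/β = 44.6/6.5 = 6.862.
Mean = α/β = 45.6/6.5 = 7.015.

MAP = 6.862, posterior mean = 7.015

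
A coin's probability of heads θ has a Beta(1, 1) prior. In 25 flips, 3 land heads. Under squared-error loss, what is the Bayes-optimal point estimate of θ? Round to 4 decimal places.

0.1481

Posterior: Beta(1+3, 1+22) = Beta(4, 23).
Mode = (4−1)/(4+23−2) = 3/25 = 0.1200.
With a flat prior the MAP equals the MLE, 3/25.
Mean = 4/(4+23) = 4/27 = 0.1481.
Squared-error loss ⇒ the optimal estimator is the posterior mean.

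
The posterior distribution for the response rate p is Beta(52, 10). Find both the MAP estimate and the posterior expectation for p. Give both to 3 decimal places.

Mode = (52−1)/(52+10−2) = 51/60 = 0.850.
Mean = 52/(52+10) = 52/62 = 0.839.

p_MAP = 0.850, E[p|data] = 0.839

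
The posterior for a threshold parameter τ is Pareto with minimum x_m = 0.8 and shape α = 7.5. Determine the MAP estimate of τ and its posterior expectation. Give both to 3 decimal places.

The Pareto density is strictly decreasing on [x_m, ∞), so the mode is x_m = 0.800.
Mean = α·x_m/(α−1) = 7.5·0.8/6.5 = 0.923.
The posterior is right-skewed, so the mean exceeds the mode.

MAP = 0.800; posterior mean = 0.923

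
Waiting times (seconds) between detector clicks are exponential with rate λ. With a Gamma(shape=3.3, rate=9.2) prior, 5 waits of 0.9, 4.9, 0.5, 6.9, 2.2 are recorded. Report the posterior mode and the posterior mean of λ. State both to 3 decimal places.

MAP = 0.297; posterior mean = 0.337

Σ times = 15.4. Posterior: Gamma(shape = 3.3+5 = 8.3, rate = 9.2+15.4 = 24.6).
Mode = (α−1)/β = 7.3/24.6 = 0.297.
Mean = α/β = 8.3/24.6 = 0.337.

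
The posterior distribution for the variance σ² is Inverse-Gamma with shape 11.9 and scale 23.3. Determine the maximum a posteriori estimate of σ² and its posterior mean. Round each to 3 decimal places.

σ²_MAP = 1.806, E[σ²|data] = 2.138

Mode = β/(α+1) = 23.3/12.9 = 1.806.
Mean = β/(α−1) = 23.3/10.9 = 2.138.
The posterior is right-skewed, so the mean exceeds the mode.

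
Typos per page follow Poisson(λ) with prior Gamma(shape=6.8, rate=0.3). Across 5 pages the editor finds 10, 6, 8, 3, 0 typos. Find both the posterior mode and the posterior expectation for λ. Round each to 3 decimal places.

λ_MAP = 6.189, E[λ|data] = 6.377

Σ counts = 27. Posterior: Gamma(shape = 6.8+27 = 33.8, rate = 0.3+5 = 5.3).
Mode = (α−1)/β = 32.8/5.3 = 6.189.
Mean = α/β = 33.8/5.3 = 6.377.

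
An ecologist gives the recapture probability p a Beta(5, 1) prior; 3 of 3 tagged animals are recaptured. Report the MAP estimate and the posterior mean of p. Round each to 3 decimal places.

MAP: 1.000. Posterior mean: 0.889.

Posterior: Beta(5+3, 1+0) = Beta(8, 1).
Since β = 1 ≤ 1 and α > 1, the Beta density is monotone increasing on [0,1]; the mode is at 1.
Mean = 8/(8+1) = 0.889.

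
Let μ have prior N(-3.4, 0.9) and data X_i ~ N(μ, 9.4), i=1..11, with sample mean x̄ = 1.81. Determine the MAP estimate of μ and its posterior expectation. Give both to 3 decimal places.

Posterior for μ is Normal. Precision-weighted mean: (1/0.9·-3.4 + 11/9.4·1.81) / (1/0.9 + 11/9.4) = -0.728.
A Normal posterior is symmetric, so mode = mean.

MAP = -0.728; posterior mean = -0.728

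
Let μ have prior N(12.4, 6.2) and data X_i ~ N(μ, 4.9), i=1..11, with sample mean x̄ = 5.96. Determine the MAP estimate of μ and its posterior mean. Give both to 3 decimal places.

Posterior for μ is Normal. Precision-weighted mean: (1/6.2·12.4 + 11/4.9·5.96) / (1/6.2 + 11/4.9) = 6.392.
A Normal posterior is symmetric, so mode = mean.

μ_MAP = 6.392, E[μ|data] = 6.392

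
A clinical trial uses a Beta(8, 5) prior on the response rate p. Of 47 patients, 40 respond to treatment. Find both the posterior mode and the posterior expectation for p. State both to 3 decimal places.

MAP = 0.810; posterior mean = 0.800

Posterior: Beta(8+40, 5+7) = Beta(48, 12).
Mode = (48−1)/(48+12−2) = 47/58 = 0.810.
Mean = 48/(48+12) = 48/60 = 0.800.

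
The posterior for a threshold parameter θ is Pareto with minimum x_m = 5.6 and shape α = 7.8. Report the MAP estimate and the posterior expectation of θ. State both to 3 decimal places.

MAP: 5.600. Posterior mean: 6.424.

The Pareto density is strictly decreasing on [x_m, ∞), so the mode is x_m = 5.600.
Mean = α·x_m/(α−1) = 7.8·5.6/6.8 = 6.424.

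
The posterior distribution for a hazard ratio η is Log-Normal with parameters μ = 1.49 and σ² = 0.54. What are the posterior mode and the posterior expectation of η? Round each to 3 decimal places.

MAP: 2.586. Posterior mean: 5.812.

Mode = exp(μ − σ²) = exp(0.95) = 2.586.
Mean = exp(μ + σ²/2) = exp(1.760) = 5.812.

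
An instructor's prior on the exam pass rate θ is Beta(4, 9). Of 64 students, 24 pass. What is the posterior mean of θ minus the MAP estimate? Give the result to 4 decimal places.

0.0036

Posterior: Beta(4+24, 9+40) = Beta(28, 49).
Mode = (28−1)/(28+49−2) = 27/75 = 0.3600.
Mean = 28/(28+49) = 28/77 = 0.3636.
Difference = 0.3636 − 0.3600 = 0.0036.
The mean is pulled above the mode by the posterior's right skew.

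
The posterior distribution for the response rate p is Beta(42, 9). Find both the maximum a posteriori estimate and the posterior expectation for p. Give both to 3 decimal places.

Mode = (42−1)/(42+9−2) = 41/49 = 0.837.
Mean = 42/(42+9) = 42/51 = 0.824.

MAP: 0.837. Posterior mean: 0.824.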